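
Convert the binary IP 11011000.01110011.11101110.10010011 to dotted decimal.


11011000 = 216
01110011 = 115
11101110 = 238
10010011 = 147
IP: 216.115.238.147


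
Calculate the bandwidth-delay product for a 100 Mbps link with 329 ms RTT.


BDP = bandwidth * RTT
= 100 Mbps * 329 ms
= 100 * 1e6 * 329 / 1000 bits
= 32900000 bits
= 4112500 bytes
= 4016.1133 KB
BDP = 32900000 bits (4112500 bytes)


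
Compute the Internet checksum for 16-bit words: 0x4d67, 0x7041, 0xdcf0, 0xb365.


Sum all words (with carry folding):
+ 0x4d67 = 0x4d67
+ 0x7041 = 0xbda8
+ 0xdcf0 = 0x9a99
+ 0xb365 = 0x4dff
One's complement: ~0x4dff
Checksum = 0xb200


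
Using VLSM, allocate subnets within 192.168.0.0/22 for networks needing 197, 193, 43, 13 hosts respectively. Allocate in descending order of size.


197 hosts -> /24 (254 usable): 192.168.0.0/24
193 hosts -> /24 (254 usable): 192.168.1.0/24
43 hosts -> /26 (62 usable): 192.168.2.0/26
13 hosts -> /28 (14 usable): 192.168.2.64/28
Allocation: 192.168.0.0/24 (197 hosts, 254 usable); 192.168.1.0/24 (193 hosts, 254 usable); 192.168.2.0/26 (43 hosts, 62 usable); 192.168.2.64/28 (13 hosts, 14 usable)


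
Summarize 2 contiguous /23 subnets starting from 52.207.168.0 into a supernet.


Original prefix: /23
Number of subnets: 2 = 2^1
New prefix = 23 - 1 = 22
Supernet: 52.207.168.0/22


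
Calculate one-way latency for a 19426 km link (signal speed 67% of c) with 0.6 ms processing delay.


Speed = 0.67 * 3e5 km/s = 201000 km/s
Propagation delay = 19426 / 201000 = 0.0966 s = 96.6468 ms
Processing delay = 0.6 ms
Total one-way latency = 97.2468 ms


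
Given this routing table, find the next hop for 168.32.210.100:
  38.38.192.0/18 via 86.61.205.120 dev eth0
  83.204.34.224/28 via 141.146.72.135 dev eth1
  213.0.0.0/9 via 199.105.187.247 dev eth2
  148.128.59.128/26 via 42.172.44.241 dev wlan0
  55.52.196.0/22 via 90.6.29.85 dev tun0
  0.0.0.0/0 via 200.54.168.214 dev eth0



Longest prefix match for 168.32.210.100:
  /18 38.38.192.0: no
  /28 83.204.34.224: no
  /9 213.0.0.0: no
  /26 148.128.59.128: no
  /22 55.52.196.0: no
  /0 0.0.0.0: MATCH
Selected: next-hop 200.54.168.214 via eth0 (matched /0)


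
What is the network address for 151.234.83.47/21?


IP:   10010111.11101010.01010011.00101111
Mask: 11111111.11111111.11111000.00000000
AND operation:
Net:  10010111.11101010.01010000.00000000
Network: 151.234.80.0/21


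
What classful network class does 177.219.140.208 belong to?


First octet: 177
Binary: 10110001
10xxxxxx -> Class B (128-191)
Class B, default mask 255.255.0.0 (/16)


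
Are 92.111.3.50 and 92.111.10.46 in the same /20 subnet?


Mask: 255.255.240.0
92.111.3.50 AND mask = 92.111.0.0
92.111.10.46 AND mask = 92.111.0.0
Yes, same subnet (92.111.0.0)


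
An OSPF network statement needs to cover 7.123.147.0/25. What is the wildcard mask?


Subnet mask: 255.255.255.128
Wildcard = 255.255.255.255 - subnet mask
255 - 255 = 0
255 - 255 = 0
255 - 255 = 0
255 - 128 = 127
Wildcard: 0.0.0.127


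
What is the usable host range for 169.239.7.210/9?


Network: 169.128.0.0
Broadcast: 169.255.255.255
First usable = network + 1
Last usable = broadcast - 1
Range: 169.128.0.1 to 169.255.255.254


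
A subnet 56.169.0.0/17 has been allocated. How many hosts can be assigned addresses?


Host bits = 32 - 17 = 15
Total addresses = 2^15 = 32768
Usable = total - 2 (network and broadcast)
Usable hosts: 32766


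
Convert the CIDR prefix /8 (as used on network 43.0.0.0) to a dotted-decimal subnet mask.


/8 means 8 network bits, 24 host bits
Binary: 11111111000000000000000000000000
Mask: 255.0.0.0


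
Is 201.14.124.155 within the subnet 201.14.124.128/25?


Subnet network: 201.14.124.128
Test IP AND mask: 201.14.124.128
Yes, 201.14.124.155 is in 201.14.124.128/25


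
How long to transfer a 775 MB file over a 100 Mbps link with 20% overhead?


Effective throughput = 100 * (1 - 20/100) = 80 Mbps
File size in Mb = 775 * 8 = 6200 Mb
Time = 6200 / 80
Time = 77.5 seconds


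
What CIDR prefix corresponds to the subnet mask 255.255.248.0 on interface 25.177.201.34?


Binary: 11111111.11111111.11111000.00000000
Count leading 1s
Prefix: /21


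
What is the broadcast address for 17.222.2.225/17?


Network: 17.222.0.0/17
Host bits = 15
Set all host bits to 1:
Broadcast: 17.222.127.255


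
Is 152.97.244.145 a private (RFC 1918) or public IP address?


RFC 1918 private ranges:
  10.0.0.0/8 (10.0.0.0 - 10.255.255.255)
  172.16.0.0/12 (172.16.0.0 - 172.31.255.255)
  192.168.0.0/16 (192.168.0.0 - 192.168.255.255)
Public (not in any RFC 1918 range)


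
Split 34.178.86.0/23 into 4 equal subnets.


New prefix = 23 + 2 = 25
Each subnet has 128 addresses
  34.178.86.0/25
  34.178.86.128/25
  34.178.87.0/25
  34.178.87.128/25
Subnets: 34.178.86.0/25, 34.178.86.128/25, 34.178.87.0/25, 34.178.87.128/25


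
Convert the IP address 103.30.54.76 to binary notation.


103 = 01100111
30 = 00011110
54 = 00110110
76 = 01001100
Binary: 01100111.00011110.00110110.01001100


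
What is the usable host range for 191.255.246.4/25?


Network: 191.255.246.0
Broadcast: 191.255.246.127
First usable = network + 1
Last usable = broadcast - 1
Range: 191.255.246.1 to 191.255.246.126


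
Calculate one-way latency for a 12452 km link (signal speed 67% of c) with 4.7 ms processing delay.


Speed = 0.67 * 3e5 km/s = 201000 km/s
Propagation delay = 12452 / 201000 = 0.062 s = 61.9502 ms
Processing delay = 4.7 ms
Total one-way latency = 66.6502 ms


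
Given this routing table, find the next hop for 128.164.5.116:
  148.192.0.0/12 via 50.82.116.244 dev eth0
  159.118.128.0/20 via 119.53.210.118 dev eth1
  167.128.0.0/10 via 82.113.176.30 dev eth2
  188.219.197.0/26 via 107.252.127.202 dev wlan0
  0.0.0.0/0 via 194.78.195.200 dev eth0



Longest prefix match for 128.164.5.116:
  /12 148.192.0.0: no
  /20 159.118.128.0: no
  /10 167.128.0.0: no
  /26 188.219.197.0: no
  /0 0.0.0.0: MATCH
Selected: next-hop 194.78.195.200 via eth0 (matched /0)


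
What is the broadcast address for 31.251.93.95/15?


Network: 31.250.0.0/15
Host bits = 17
Set all host bits to 1:
Broadcast: 31.251.255.255


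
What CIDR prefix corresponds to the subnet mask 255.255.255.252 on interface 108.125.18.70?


Binary: 11111111.11111111.11111111.11111100
Count leading 1s
Prefix: /30


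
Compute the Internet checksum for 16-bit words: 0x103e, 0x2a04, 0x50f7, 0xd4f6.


Sum all words (with carry folding):
+ 0x103e = 0x103e
+ 0x2a04 = 0x3a42
+ 0x50f7 = 0x8b39
+ 0xd4f6 = 0x6030
One's complement: ~0x6030
Checksum = 0x9fcf


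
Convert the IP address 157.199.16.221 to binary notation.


157 = 10011101
199 = 11000111
16 = 00010000
221 = 11011101
Binary: 10011101.11000111.00010000.11011101


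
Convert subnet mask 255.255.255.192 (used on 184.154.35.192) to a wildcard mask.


Subnet mask: 255.255.255.192
Wildcard = 255.255.255.255 - subnet mask
255 - 255 = 0
255 - 255 = 0
255 - 255 = 0
255 - 192 = 63
Wildcard: 0.0.0.63


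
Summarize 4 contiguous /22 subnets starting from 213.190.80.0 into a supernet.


Original prefix: /22
Number of subnets: 4 = 2^2
New prefix = 22 - 2 = 20
Supernet: 213.190.80.0/20


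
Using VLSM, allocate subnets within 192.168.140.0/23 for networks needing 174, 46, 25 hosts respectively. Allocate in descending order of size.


174 hosts -> /24 (254 usable): 192.168.140.0/24
46 hosts -> /26 (62 usable): 192.168.141.0/26
25 hosts -> /27 (30 usable): 192.168.141.64/27
Allocation: 192.168.140.0/24 (174 hosts, 254 usable); 192.168.141.0/26 (46 hosts, 62 usable); 192.168.141.64/27 (25 hosts, 30 usable)


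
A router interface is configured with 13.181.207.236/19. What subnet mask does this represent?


/19 means 19 network bits, 13 host bits
Binary: 11111111111111111110000000000000
Mask: 255.255.224.0


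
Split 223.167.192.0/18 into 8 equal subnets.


New prefix = 18 + 3 = 21
Each subnet has 2048 addresses
  223.167.192.0/21
  223.167.200.0/21
  223.167.208.0/21
  223.167.216.0/21
  223.167.224.0/21
  223.167.232.0/21
  223.167.240.0/21
  223.167.248.0/21
Subnets: 223.167.192.0/21, 223.167.200.0/21, 223.167.208.0/21, 223.167.216.0/21, 223.167.224.0/21, 223.167.232.0/21, 223.167.240.0/21, 223.167.248.0/21


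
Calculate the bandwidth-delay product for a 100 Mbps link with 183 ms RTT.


BDP = bandwidth * RTT
= 100 Mbps * 183 ms
= 100 * 1e6 * 183 / 1000 bits
= 18300000 bits
= 2287500 bytes
= 2233.8867 KB
BDP = 18300000 bits (2287500 bytes)


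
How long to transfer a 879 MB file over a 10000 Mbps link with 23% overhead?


Effective throughput = 10000 * (1 - 23/100) = 7700 Mbps
File size in Mb = 879 * 8 = 7032 Mb
Time = 7032 / 7700
Time = 0.9132 seconds


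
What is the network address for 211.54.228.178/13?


IP:   11010011.00110110.11100100.10110010
Mask: 11111111.11111000.00000000.00000000
AND operation:
Net:  11010011.00110000.00000000.00000000
Network: 211.48.0.0/13


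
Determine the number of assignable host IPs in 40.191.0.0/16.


Host bits = 32 - 16 = 16
Total addresses = 2^16 = 65536
Usable = total - 2 (network and broadcast)
Usable hosts: 65534


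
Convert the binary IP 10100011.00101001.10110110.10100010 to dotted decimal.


10100011 = 163
00101001 = 41
10110110 = 182
10100010 = 162
IP: 163.41.182.162


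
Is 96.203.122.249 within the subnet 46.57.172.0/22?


Subnet network: 46.57.172.0
Test IP AND mask: 96.203.120.0
No, 96.203.122.249 is not in 46.57.172.0/22


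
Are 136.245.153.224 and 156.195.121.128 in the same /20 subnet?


Mask: 255.255.240.0
136.245.153.224 AND mask = 136.245.144.0
156.195.121.128 AND mask = 156.195.112.0
No, different subnets (136.245.144.0 vs 156.195.112.0)


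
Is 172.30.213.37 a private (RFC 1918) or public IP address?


RFC 1918 private ranges:
  10.0.0.0/8 (10.0.0.0 - 10.255.255.255)
  172.16.0.0/12 (172.16.0.0 - 172.31.255.255)
  192.168.0.0/16 (192.168.0.0 - 192.168.255.255)
Private (in 172.16.0.0/12)


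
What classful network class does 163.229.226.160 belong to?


First octet: 163
Binary: 10100011
10xxxxxx -> Class B (128-191)
Class B, default mask 255.255.0.0 (/16)


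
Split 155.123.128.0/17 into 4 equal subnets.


New prefix = 17 + 2 = 19
Each subnet has 8192 addresses
  155.123.128.0/19
  155.123.160.0/19
  155.123.192.0/19
  155.123.224.0/19
Subnets: 155.123.128.0/19, 155.123.160.0/19, 155.123.192.0/19, 155.123.224.0/19


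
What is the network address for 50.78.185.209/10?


IP:   00110010.01001110.10111001.11010001
Mask: 11111111.11000000.00000000.00000000
AND operation:
Net:  00110010.01000000.00000000.00000000
Network: 50.64.0.0/10


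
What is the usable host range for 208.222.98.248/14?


Network: 208.220.0.0
Broadcast: 208.223.255.255
First usable = network + 1
Last usable = broadcast - 1
Range: 208.220.0.1 to 208.223.255.254


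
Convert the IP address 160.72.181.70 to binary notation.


160 = 10100000
72 = 01001000
181 = 10110101
70 = 01000110
Binary: 10100000.01001000.10110101.01000110


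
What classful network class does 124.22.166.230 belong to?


First octet: 124
Binary: 01111100
0xxxxxxx -> Class A (1-126)
Class A, default mask 255.0.0.0 (/8)


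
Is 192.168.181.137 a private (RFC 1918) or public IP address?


RFC 1918 private ranges:
  10.0.0.0/8 (10.0.0.0 - 10.255.255.255)
  172.16.0.0/12 (172.16.0.0 - 172.31.255.255)
  192.168.0.0/16 (192.168.0.0 - 192.168.255.255)
Private (in 192.168.0.0/16)


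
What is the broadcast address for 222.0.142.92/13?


Network: 222.0.0.0/13
Host bits = 19
Set all host bits to 1:
Broadcast: 222.7.255.255


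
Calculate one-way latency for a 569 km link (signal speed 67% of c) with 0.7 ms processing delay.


Speed = 0.67 * 3e5 km/s = 201000 km/s
Propagation delay = 569 / 201000 = 0.0028 s = 2.8308 ms
Processing delay = 0.7 ms
Total one-way latency = 3.5308 ms


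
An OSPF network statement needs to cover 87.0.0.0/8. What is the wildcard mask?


Subnet mask: 255.0.0.0
Wildcard = 255.255.255.255 - subnet mask
255 - 255 = 0
255 - 0 = 255
255 - 0 = 255
255 - 0 = 255
Wildcard: 0.255.255.255


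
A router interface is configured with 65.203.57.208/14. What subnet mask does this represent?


/14 means 14 network bits, 18 host bits
Binary: 11111111111111000000000000000000
Mask: 255.252.0.0


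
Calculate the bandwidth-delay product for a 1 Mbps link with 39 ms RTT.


BDP = bandwidth * RTT
= 1 Mbps * 39 ms
= 1 * 1e6 * 39 / 1000 bits
= 39000 bits
= 4875 bytes
= 4.7607 KB
BDP = 39000 bits (4875 bytes)


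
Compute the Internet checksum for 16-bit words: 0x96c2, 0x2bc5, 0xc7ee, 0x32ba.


Sum all words (with carry folding):
+ 0x96c2 = 0x96c2
+ 0x2bc5 = 0xc287
+ 0xc7ee = 0x8a76
+ 0x32ba = 0xbd30
One's complement: ~0xbd30
Checksum = 0x42cf


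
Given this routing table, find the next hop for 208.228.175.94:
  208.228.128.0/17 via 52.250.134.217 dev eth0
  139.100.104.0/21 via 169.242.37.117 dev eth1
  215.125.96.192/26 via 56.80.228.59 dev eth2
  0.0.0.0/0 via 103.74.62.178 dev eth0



Longest prefix match for 208.228.175.94:
  /17 208.228.128.0: MATCH
  /21 139.100.104.0: no
  /26 215.125.96.192: no
  /0 0.0.0.0: MATCH
Selected: next-hop 52.250.134.217 via eth0 (matched /17)


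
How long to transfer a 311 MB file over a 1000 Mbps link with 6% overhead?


Effective throughput = 1000 * (1 - 6/100) = 940 Mbps
File size in Mb = 311 * 8 = 2488 Mb
Time = 2488 / 940
Time = 2.6468 seconds


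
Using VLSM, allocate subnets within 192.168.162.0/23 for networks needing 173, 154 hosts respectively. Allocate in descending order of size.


173 hosts -> /24 (254 usable): 192.168.162.0/24
154 hosts -> /24 (254 usable): 192.168.163.0/24
Allocation: 192.168.162.0/24 (173 hosts, 254 usable); 192.168.163.0/24 (154 hosts, 254 usable)


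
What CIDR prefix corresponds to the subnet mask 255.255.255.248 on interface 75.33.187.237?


Binary: 11111111.11111111.11111111.11111000
Count leading 1s
Prefix: /29


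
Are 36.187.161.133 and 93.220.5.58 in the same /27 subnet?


Mask: 255.255.255.224
36.187.161.133 AND mask = 36.187.161.128
93.220.5.58 AND mask = 93.220.5.32
No, different subnets (36.187.161.128 vs 93.220.5.32)


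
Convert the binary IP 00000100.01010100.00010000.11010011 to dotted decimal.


00000100 = 4
01010100 = 84
00010000 = 16
11010011 = 211
IP: 4.84.16.211


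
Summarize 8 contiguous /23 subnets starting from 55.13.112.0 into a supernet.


Original prefix: /23
Number of subnets: 8 = 2^3
New prefix = 23 - 3 = 20
Supernet: 55.13.112.0/20


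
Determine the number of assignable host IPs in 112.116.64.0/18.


Host bits = 32 - 18 = 14
Total addresses = 2^14 = 16384
Usable = total - 2 (network and broadcast)
Usable hosts: 16382


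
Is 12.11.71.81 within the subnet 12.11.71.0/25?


Subnet network: 12.11.71.0
Test IP AND mask: 12.11.71.0
Yes, 12.11.71.81 is in 12.11.71.0/25


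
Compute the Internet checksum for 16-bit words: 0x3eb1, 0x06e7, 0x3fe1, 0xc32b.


Sum all words (with carry folding):
+ 0x3eb1 = 0x3eb1
+ 0x06e7 = 0x4598
+ 0x3fe1 = 0x8579
+ 0xc32b = 0x48a5
One's complement: ~0x48a5
Checksum = 0xb75a


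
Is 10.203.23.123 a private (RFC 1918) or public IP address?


RFC 1918 private ranges:
  10.0.0.0/8 (10.0.0.0 - 10.255.255.255)
  172.16.0.0/12 (172.16.0.0 - 172.31.255.255)
  192.168.0.0/16 (192.168.0.0 - 192.168.255.255)
Private (in 10.0.0.0/8)


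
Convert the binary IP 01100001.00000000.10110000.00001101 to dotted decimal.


01100001 = 97
00000000 = 0
10110000 = 176
00001101 = 13
IP: 97.0.176.13


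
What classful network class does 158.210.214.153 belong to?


First octet: 158
Binary: 10011110
10xxxxxx -> Class B (128-191)
Class B, default mask 255.255.0.0 (/16)


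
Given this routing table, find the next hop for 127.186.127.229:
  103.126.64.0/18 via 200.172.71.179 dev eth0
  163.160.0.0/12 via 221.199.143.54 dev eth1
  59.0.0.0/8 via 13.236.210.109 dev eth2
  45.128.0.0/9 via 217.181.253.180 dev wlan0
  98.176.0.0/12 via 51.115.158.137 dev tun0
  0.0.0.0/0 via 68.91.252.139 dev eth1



Longest prefix match for 127.186.127.229:
  /18 103.126.64.0: no
  /12 163.160.0.0: no
  /8 59.0.0.0: no
  /9 45.128.0.0: no
  /12 98.176.0.0: no
  /0 0.0.0.0: MATCH
Selected: next-hop 68.91.252.139 via eth1 (matched /0)


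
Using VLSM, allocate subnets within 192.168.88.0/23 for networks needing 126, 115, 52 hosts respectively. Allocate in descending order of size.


126 hosts -> /25 (126 usable): 192.168.88.0/25
115 hosts -> /25 (126 usable): 192.168.88.128/25
52 hosts -> /26 (62 usable): 192.168.89.0/26
Allocation: 192.168.88.0/25 (126 hosts, 126 usable); 192.168.88.128/25 (115 hosts, 126 usable); 192.168.89.0/26 (52 hosts, 62 usable)


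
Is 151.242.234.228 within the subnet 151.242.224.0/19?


Subnet network: 151.242.224.0
Test IP AND mask: 151.242.224.0
Yes, 151.242.234.228 is in 151.242.224.0/19


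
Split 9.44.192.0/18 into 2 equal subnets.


New prefix = 18 + 1 = 19
Each subnet has 8192 addresses
  9.44.192.0/19
  9.44.224.0/19
Subnets: 9.44.192.0/19, 9.44.224.0/19


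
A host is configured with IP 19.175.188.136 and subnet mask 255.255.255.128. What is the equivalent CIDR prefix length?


Binary: 11111111.11111111.11111111.10000000
Count leading 1s
Prefix: /25


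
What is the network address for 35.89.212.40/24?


IP:   00100011.01011001.11010100.00101000
Mask: 11111111.11111111.11111111.00000000
AND operation:
Net:  00100011.01011001.11010100.00000000
Network: 35.89.212.0/24


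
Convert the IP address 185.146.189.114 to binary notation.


185 = 10111001
146 = 10010010
189 = 10111101
114 = 01110010
Binary: 10111001.10010010.10111101.01110010


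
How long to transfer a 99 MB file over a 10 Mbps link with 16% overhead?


Effective throughput = 10 * (1 - 16/100) = 8.4 Mbps
File size in Mb = 99 * 8 = 792 Mb
Time = 792 / 8.4
Time = 94.2857 seconds


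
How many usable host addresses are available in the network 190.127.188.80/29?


Host bits = 32 - 29 = 3
Total addresses = 2^3 = 8
Usable = total - 2 (network and broadcast)
Usable hosts: 6


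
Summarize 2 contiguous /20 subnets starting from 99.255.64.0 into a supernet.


Original prefix: /20
Number of subnets: 2 = 2^1
New prefix = 20 - 1 = 19
Supernet: 99.255.64.0/19


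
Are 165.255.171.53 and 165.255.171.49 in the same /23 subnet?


Mask: 255.255.254.0
165.255.171.53 AND mask = 165.255.170.0
165.255.171.49 AND mask = 165.255.170.0
Yes, same subnet (165.255.170.0)


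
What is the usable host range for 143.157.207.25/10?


Network: 143.128.0.0
Broadcast: 143.191.255.255
First usable = network + 1
Last usable = broadcast - 1
Range: 143.128.0.1 to 143.191.255.254


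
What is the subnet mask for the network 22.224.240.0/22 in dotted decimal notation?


/22 means 22 network bits, 10 host bits
Binary: 11111111111111111111110000000000
Mask: 255.255.252.0


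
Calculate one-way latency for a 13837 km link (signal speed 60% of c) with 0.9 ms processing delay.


Speed = 0.6 * 3e5 km/s = 180000 km/s
Propagation delay = 13837 / 180000 = 0.0769 s = 76.8722 ms
Processing delay = 0.9 ms
Total one-way latency = 77.7722 ms


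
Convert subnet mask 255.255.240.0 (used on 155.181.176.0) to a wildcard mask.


Subnet mask: 255.255.240.0
Wildcard = 255.255.255.255 - subnet mask
255 - 255 = 0
255 - 255 = 0
255 - 240 = 15
255 - 0 = 255
Wildcard: 0.0.15.255


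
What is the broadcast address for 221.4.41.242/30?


Network: 221.4.41.240/30
Host bits = 2
Set all host bits to 1:
Broadcast: 221.4.41.243


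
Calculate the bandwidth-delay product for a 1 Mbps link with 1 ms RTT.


BDP = bandwidth * RTT
= 1 Mbps * 1 ms
= 1 * 1e6 * 1 / 1000 bits
= 1000 bits
= 125 bytes
BDP = 1000 bits (125 bytes)


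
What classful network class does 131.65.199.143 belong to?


First octet: 131
Binary: 10000011
10xxxxxx -> Class B (128-191)
Class B, default mask 255.255.0.0 (/16)


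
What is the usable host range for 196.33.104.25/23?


Network: 196.33.104.0
Broadcast: 196.33.105.255
First usable = network + 1
Last usable = broadcast - 1
Range: 196.33.104.1 to 196.33.105.254


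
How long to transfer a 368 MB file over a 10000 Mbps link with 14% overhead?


Effective throughput = 10000 * (1 - 14/100) = 8600 Mbps
File size in Mb = 368 * 8 = 2944 Mb
Time = 2944 / 8600
Time = 0.3423 seconds


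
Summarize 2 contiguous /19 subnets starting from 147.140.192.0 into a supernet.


Original prefix: /19
Number of subnets: 2 = 2^1
New prefix = 19 - 1 = 18
Supernet: 147.140.192.0/18


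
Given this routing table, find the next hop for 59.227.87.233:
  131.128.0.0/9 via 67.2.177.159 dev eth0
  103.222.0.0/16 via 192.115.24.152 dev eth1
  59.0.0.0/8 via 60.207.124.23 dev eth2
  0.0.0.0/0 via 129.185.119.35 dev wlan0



Longest prefix match for 59.227.87.233:
  /9 131.128.0.0: no
  /16 103.222.0.0: no
  /8 59.0.0.0: MATCH
  /0 0.0.0.0: MATCH
Selected: next-hop 60.207.124.23 via eth2 (matched /8)


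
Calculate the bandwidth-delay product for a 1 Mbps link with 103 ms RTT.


BDP = bandwidth * RTT
= 1 Mbps * 103 ms
= 1 * 1e6 * 103 / 1000 bits
= 103000 bits
= 12875 bytes
= 12.5732 KB
BDP = 103000 bits (12875 bytes)


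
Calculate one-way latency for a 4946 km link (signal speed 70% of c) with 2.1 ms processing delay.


Speed = 0.7 * 3e5 km/s = 210000 km/s
Propagation delay = 4946 / 210000 = 0.0236 s = 23.5524 ms
Processing delay = 2.1 ms
Total one-way latency = 25.6524 ms


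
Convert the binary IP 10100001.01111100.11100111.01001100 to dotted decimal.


10100001 = 161
01111100 = 124
11100111 = 231
01001100 = 76
IP: 161.124.231.76


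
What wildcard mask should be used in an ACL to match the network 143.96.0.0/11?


Subnet mask: 255.224.0.0
Wildcard = 255.255.255.255 - subnet mask
255 - 255 = 0
255 - 224 = 31
255 - 0 = 255
255 - 0 = 255
Wildcard: 0.31.255.255


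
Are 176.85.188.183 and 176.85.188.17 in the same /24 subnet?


Mask: 255.255.255.0
176.85.188.183 AND mask = 176.85.188.0
176.85.188.17 AND mask = 176.85.188.0
Yes, same subnet (176.85.188.0)


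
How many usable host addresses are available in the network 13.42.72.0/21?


Host bits = 32 - 21 = 11
Total addresses = 2^11 = 2048
Usable = total - 2 (network and broadcast)
Usable hosts: 2046


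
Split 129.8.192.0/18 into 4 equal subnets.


New prefix = 18 + 2 = 20
Each subnet has 4096 addresses
  129.8.192.0/20
  129.8.208.0/20
  129.8.224.0/20
  129.8.240.0/20
Subnets: 129.8.192.0/20, 129.8.208.0/20, 129.8.224.0/20, 129.8.240.0/20


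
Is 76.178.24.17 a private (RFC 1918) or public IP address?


RFC 1918 private ranges:
  10.0.0.0/8 (10.0.0.0 - 10.255.255.255)
  172.16.0.0/12 (172.16.0.0 - 172.31.255.255)
  192.168.0.0/16 (192.168.0.0 - 192.168.255.255)
Public (not in any RFC 1918 range)


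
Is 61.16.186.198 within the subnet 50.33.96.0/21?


Subnet network: 50.33.96.0
Test IP AND mask: 61.16.184.0
No, 61.16.186.198 is not in 50.33.96.0/21


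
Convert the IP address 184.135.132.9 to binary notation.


184 = 10111000
135 = 10000111
132 = 10000100
9 = 00001001
Binary: 10111000.10000111.10000100.00001001


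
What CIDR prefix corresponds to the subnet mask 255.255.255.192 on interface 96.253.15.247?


Binary: 11111111.11111111.11111111.11000000
Count leading 1s
Prefix: /26


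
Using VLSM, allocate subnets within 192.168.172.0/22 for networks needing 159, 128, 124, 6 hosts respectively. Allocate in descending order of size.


159 hosts -> /24 (254 usable): 192.168.172.0/24
128 hosts -> /24 (254 usable): 192.168.173.0/24
124 hosts -> /25 (126 usable): 192.168.174.0/25
6 hosts -> /29 (6 usable): 192.168.174.128/29
Allocation: 192.168.172.0/24 (159 hosts, 254 usable); 192.168.173.0/24 (128 hosts, 254 usable); 192.168.174.0/25 (124 hosts, 126 usable); 192.168.174.128/29 (6 hosts, 6 usable)


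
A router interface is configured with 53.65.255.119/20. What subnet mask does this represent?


/20 means 20 network bits, 12 host bits
Binary: 11111111111111111111000000000000
Mask: 255.255.240.0


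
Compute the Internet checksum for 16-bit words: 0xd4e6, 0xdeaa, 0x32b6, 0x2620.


Sum all words (with carry folding):
+ 0xd4e6 = 0xd4e6
+ 0xdeaa = 0xb391
+ 0x32b6 = 0xe647
+ 0x2620 = 0x0c68
One's complement: ~0x0c68
Checksum = 0xf397


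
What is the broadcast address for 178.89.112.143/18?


Network: 178.89.64.0/18
Host bits = 14
Set all host bits to 1:
Broadcast: 178.89.127.255


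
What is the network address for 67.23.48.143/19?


IP:   01000011.00010111.00110000.10001111
Mask: 11111111.11111111.11100000.00000000
AND operation:
Net:  01000011.00010111.00100000.00000000
Network: 67.23.32.0/19


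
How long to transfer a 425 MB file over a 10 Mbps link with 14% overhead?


Effective throughput = 10 * (1 - 14/100) = 8.6 Mbps
File size in Mb = 425 * 8 = 3400 Mb
Time = 3400 / 8.6
Time = 395.3488 seconds


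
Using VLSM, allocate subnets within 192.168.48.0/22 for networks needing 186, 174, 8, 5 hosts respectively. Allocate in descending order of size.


186 hosts -> /24 (254 usable): 192.168.48.0/24
174 hosts -> /24 (254 usable): 192.168.49.0/24
8 hosts -> /28 (14 usable): 192.168.50.0/28
5 hosts -> /29 (6 usable): 192.168.50.16/29
Allocation: 192.168.48.0/24 (186 hosts, 254 usable); 192.168.49.0/24 (174 hosts, 254 usable); 192.168.50.0/28 (8 hosts, 14 usable); 192.168.50.16/29 (5 hosts, 6 usable)


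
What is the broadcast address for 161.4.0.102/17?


Network: 161.4.0.0/17
Host bits = 15
Set all host bits to 1:
Broadcast: 161.4.127.255


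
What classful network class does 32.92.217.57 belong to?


First octet: 32
Binary: 00100000
0xxxxxxx -> Class A (1-126)
Class A, default mask 255.0.0.0 (/8)


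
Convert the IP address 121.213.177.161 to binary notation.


121 = 01111001
213 = 11010101
177 = 10110001
161 = 10100001
Binary: 01111001.11010101.10110001.10100001


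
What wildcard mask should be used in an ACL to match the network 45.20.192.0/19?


Subnet mask: 255.255.224.0
Wildcard = 255.255.255.255 - subnet mask
255 - 255 = 0
255 - 255 = 0
255 - 224 = 31
255 - 0 = 255
Wildcard: 0.0.31.255


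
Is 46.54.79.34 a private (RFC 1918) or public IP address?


RFC 1918 private ranges:
  10.0.0.0/8 (10.0.0.0 - 10.255.255.255)
  172.16.0.0/12 (172.16.0.0 - 172.31.255.255)
  192.168.0.0/16 (192.168.0.0 - 192.168.255.255)
Public (not in any RFC 1918 range)


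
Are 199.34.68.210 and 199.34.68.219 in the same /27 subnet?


Mask: 255.255.255.224
199.34.68.210 AND mask = 199.34.68.192
199.34.68.219 AND mask = 199.34.68.192
Yes, same subnet (199.34.68.192)


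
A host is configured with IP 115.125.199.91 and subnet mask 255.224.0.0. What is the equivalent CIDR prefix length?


Binary: 11111111.11100000.00000000.00000000
Count leading 1s
Prefix: /11


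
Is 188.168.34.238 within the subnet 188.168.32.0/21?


Subnet network: 188.168.32.0
Test IP AND mask: 188.168.32.0
Yes, 188.168.34.238 is in 188.168.32.0/21


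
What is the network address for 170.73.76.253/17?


IP:   10101010.01001001.01001100.11111101
Mask: 11111111.11111111.10000000.00000000
AND operation:
Net:  10101010.01001001.00000000.00000000
Network: 170.73.0.0/17


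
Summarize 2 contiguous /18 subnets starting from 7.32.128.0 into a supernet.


Original prefix: /18
Number of subnets: 2 = 2^1
New prefix = 18 - 1 = 17
Supernet: 7.32.128.0/17


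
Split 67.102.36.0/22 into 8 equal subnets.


New prefix = 22 + 3 = 25
Each subnet has 128 addresses
  67.102.36.0/25
  67.102.36.128/25
  67.102.37.0/25
  67.102.37.128/25
  67.102.38.0/25
  67.102.38.128/25
  67.102.39.0/25
  67.102.39.128/25
Subnets: 67.102.36.0/25, 67.102.36.128/25, 67.102.37.0/25, 67.102.37.128/25, 67.102.38.0/25, 67.102.38.128/25, 67.102.39.0/25, 67.102.39.128/25


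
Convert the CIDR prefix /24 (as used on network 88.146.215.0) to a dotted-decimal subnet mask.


/24 means 24 network bits, 8 host bits
Binary: 11111111111111111111111100000000
Mask: 255.255.255.0


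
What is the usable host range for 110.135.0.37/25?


Network: 110.135.0.0
Broadcast: 110.135.0.127
First usable = network + 1
Last usable = broadcast - 1
Range: 110.135.0.1 to 110.135.0.126


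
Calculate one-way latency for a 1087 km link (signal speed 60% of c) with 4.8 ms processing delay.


Speed = 0.6 * 3e5 km/s = 180000 km/s
Propagation delay = 1087 / 180000 = 0.006 s = 6.0389 ms
Processing delay = 4.8 ms
Total one-way latency = 10.8389 ms


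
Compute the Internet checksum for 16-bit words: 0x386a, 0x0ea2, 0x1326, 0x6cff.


Sum all words (with carry folding):
+ 0x386a = 0x386a
+ 0x0ea2 = 0x470c
+ 0x1326 = 0x5a32
+ 0x6cff = 0xc731
One's complement: ~0xc731
Checksum = 0x38ce


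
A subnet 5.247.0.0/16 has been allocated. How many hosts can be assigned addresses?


Host bits = 32 - 16 = 16
Total addresses = 2^16 = 65536
Usable = total - 2 (network and broadcast)
Usable hosts: 65534


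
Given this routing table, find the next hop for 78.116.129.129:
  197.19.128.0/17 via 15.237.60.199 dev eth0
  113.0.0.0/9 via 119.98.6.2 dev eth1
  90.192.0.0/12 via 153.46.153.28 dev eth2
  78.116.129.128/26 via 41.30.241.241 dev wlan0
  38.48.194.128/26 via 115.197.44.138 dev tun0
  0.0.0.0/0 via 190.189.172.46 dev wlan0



Longest prefix match for 78.116.129.129:
  /17 197.19.128.0: no
  /9 113.0.0.0: no
  /12 90.192.0.0: no
  /26 78.116.129.128: MATCH
  /26 38.48.194.128: no
  /0 0.0.0.0: MATCH
Selected: next-hop 41.30.241.241 via wlan0 (matched /26)


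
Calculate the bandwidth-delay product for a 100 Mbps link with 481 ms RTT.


BDP = bandwidth * RTT
= 100 Mbps * 481 ms
= 100 * 1e6 * 481 / 1000 bits
= 48100000 bits
= 6012500 bytes
= 5871.582 KB
BDP = 48100000 bits (6012500 bytes)


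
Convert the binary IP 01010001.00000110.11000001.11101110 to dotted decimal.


01010001 = 81
00000110 = 6
11000001 = 193
11101110 = 238
IP: 81.6.193.238


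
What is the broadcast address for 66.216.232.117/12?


Network: 66.208.0.0/12
Host bits = 20
Set all host bits to 1:
Broadcast: 66.223.255.255


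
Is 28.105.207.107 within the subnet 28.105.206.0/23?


Subnet network: 28.105.206.0
Test IP AND mask: 28.105.206.0
Yes, 28.105.207.107 is in 28.105.206.0/23


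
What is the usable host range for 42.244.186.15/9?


Network: 42.128.0.0
Broadcast: 42.255.255.255
First usable = network + 1
Last usable = broadcast - 1
Range: 42.128.0.1 to 42.255.255.254


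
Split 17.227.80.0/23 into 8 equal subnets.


New prefix = 23 + 3 = 26
Each subnet has 64 addresses
  17.227.80.0/26
  17.227.80.64/26
  17.227.80.128/26
  17.227.80.192/26
  17.227.81.0/26
  17.227.81.64/26
  17.227.81.128/26
  17.227.81.192/26
Subnets: 17.227.80.0/26, 17.227.80.64/26, 17.227.80.128/26, 17.227.80.192/26, 17.227.81.0/26, 17.227.81.64/26, 17.227.81.128/26, 17.227.81.192/26


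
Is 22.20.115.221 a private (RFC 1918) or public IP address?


RFC 1918 private ranges:
  10.0.0.0/8 (10.0.0.0 - 10.255.255.255)
  172.16.0.0/12 (172.16.0.0 - 172.31.255.255)
  192.168.0.0/16 (192.168.0.0 - 192.168.255.255)
Public (not in any RFC 1918 range)


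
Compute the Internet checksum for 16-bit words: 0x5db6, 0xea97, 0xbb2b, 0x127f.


Sum all words (with carry folding):
+ 0x5db6 = 0x5db6
+ 0xea97 = 0x484e
+ 0xbb2b = 0x037a
+ 0x127f = 0x15f9
One's complement: ~0x15f9
Checksum = 0xea06


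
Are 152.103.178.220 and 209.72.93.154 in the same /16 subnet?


Mask: 255.255.0.0
152.103.178.220 AND mask = 152.103.0.0
209.72.93.154 AND mask = 209.72.0.0
No, different subnets (152.103.0.0 vs 209.72.0.0)


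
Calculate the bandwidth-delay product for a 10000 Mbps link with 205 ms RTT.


BDP = bandwidth * RTT
= 10000 Mbps * 205 ms
= 10000 * 1e6 * 205 / 1000 bits
= 2050000000 bits
= 256250000 bytes
= 250244.1406 KB
BDP = 2050000000 bits (256250000 bytes)


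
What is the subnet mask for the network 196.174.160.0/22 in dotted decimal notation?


/22 means 22 network bits, 10 host bits
Binary: 11111111111111111111110000000000
Mask: 255.255.252.0


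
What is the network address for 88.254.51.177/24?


IP:   01011000.11111110.00110011.10110001
Mask: 11111111.11111111.11111111.00000000
AND operation:
Net:  01011000.11111110.00110011.00000000
Network: 88.254.51.0/24


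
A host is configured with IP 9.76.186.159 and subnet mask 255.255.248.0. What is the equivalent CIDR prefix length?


Binary: 11111111.11111111.11111000.00000000
Count leading 1s
Prefix: /21


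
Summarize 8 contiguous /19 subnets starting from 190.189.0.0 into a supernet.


Original prefix: /19
Number of subnets: 8 = 2^3
New prefix = 19 - 3 = 16
Supernet: 190.189.0.0/16


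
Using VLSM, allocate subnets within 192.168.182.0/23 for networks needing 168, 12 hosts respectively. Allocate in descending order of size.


168 hosts -> /24 (254 usable): 192.168.182.0/24
12 hosts -> /28 (14 usable): 192.168.183.0/28
Allocation: 192.168.182.0/24 (168 hosts, 254 usable); 192.168.183.0/28 (12 hosts, 14 usable)


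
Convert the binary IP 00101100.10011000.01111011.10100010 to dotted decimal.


00101100 = 44
10011000 = 152
01111011 = 123
10100010 = 162
IP: 44.152.123.162


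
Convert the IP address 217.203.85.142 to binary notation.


217 = 11011001
203 = 11001011
85 = 01010101
142 = 10001110
Binary: 11011001.11001011.01010101.10001110


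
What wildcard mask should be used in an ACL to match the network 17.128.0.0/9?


Subnet mask: 255.128.0.0
Wildcard = 255.255.255.255 - subnet mask
255 - 255 = 0
255 - 128 = 127
255 - 0 = 255
255 - 0 = 255
Wildcard: 0.127.255.255


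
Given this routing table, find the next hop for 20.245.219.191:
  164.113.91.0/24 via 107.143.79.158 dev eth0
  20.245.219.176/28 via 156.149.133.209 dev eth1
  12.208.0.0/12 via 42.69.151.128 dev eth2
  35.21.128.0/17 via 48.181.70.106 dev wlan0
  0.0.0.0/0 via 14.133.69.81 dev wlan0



Longest prefix match for 20.245.219.191:
  /24 164.113.91.0: no
  /28 20.245.219.176: MATCH
  /12 12.208.0.0: no
  /17 35.21.128.0: no
  /0 0.0.0.0: MATCH
Selected: next-hop 156.149.133.209 via eth1 (matched /28)


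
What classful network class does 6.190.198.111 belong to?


First octet: 6
Binary: 00000110
0xxxxxxx -> Class A (1-126)
Class A, default mask 255.0.0.0 (/8)


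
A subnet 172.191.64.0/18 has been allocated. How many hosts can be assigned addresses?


Host bits = 32 - 18 = 14
Total addresses = 2^14 = 16384
Usable = total - 2 (network and broadcast)
Usable hosts: 16382


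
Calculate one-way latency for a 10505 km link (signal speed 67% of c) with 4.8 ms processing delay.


Speed = 0.67 * 3e5 km/s = 201000 km/s
Propagation delay = 10505 / 201000 = 0.0523 s = 52.2637 ms
Processing delay = 4.8 ms
Total one-way latency = 57.0637 ms


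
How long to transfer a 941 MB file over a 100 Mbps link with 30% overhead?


Effective throughput = 100 * (1 - 30/100) = 70 Mbps
File size in Mb = 941 * 8 = 7528 Mb
Time = 7528 / 70
Time = 107.5429 seconds


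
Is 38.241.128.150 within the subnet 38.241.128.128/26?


Subnet network: 38.241.128.128
Test IP AND mask: 38.241.128.128
Yes, 38.241.128.150 is in 38.241.128.128/26


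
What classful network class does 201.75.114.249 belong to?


First octet: 201
Binary: 11001001
110xxxxx -> Class C (192-223)
Class C, default mask 255.255.255.0 (/24)


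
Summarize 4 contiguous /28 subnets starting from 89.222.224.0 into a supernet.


Original prefix: /28
Number of subnets: 4 = 2^2
New prefix = 28 - 2 = 26
Supernet: 89.222.224.0/26


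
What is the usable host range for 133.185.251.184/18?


Network: 133.185.192.0
Broadcast: 133.185.255.255
First usable = network + 1
Last usable = broadcast - 1
Range: 133.185.192.1 to 133.185.255.254


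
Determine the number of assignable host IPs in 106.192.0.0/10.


Host bits = 32 - 10 = 22
Total addresses = 2^22 = 4194304
Usable = total - 2 (network and broadcast)
Usable hosts: 4194302


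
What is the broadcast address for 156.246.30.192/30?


Network: 156.246.30.192/30
Host bits = 2
Set all host bits to 1:
Broadcast: 156.246.30.195


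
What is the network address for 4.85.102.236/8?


IP:   00000100.01010101.01100110.11101100
Mask: 11111111.00000000.00000000.00000000
AND operation:
Net:  00000100.00000000.00000000.00000000
Network: 4.0.0.0/8


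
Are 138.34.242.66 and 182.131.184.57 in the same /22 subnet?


Mask: 255.255.252.0
138.34.242.66 AND mask = 138.34.240.0
182.131.184.57 AND mask = 182.131.184.0
No, different subnets (138.34.240.0 vs 182.131.184.0)


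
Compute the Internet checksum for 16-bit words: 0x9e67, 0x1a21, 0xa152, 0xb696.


Sum all words (with carry folding):
+ 0x9e67 = 0x9e67
+ 0x1a21 = 0xb888
+ 0xa152 = 0x59db
+ 0xb696 = 0x1072
One's complement: ~0x1072
Checksum = 0xef8d


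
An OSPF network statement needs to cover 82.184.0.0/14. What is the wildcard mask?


Subnet mask: 255.252.0.0
Wildcard = 255.255.255.255 - subnet mask
255 - 255 = 0
255 - 252 = 3
255 - 0 = 255
255 - 0 = 255
Wildcard: 0.3.255.255


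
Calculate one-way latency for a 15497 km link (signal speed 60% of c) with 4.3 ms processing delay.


Speed = 0.6 * 3e5 km/s = 180000 km/s
Propagation delay = 15497 / 180000 = 0.0861 s = 86.0944 ms
Processing delay = 4.3 ms
Total one-way latency = 90.3944 ms


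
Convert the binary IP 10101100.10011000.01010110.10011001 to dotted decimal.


10101100 = 172
10011000 = 152
01010110 = 86
10011001 = 153
IP: 172.152.86.153


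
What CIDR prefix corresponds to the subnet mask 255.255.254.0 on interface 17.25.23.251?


Binary: 11111111.11111111.11111110.00000000
Count leading 1s
Prefix: /23


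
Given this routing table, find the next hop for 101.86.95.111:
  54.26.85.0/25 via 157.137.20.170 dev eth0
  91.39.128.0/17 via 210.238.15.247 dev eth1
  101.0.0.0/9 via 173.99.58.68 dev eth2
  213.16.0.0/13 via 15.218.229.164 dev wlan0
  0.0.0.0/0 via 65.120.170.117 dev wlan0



Longest prefix match for 101.86.95.111:
  /25 54.26.85.0: no
  /17 91.39.128.0: no
  /9 101.0.0.0: MATCH
  /13 213.16.0.0: no
  /0 0.0.0.0: MATCH
Selected: next-hop 173.99.58.68 via eth2 (matched /9)


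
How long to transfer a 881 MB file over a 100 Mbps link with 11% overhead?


Effective throughput = 100 * (1 - 11/100) = 89 Mbps
File size in Mb = 881 * 8 = 7048 Mb
Time = 7048 / 89
Time = 79.191 seconds


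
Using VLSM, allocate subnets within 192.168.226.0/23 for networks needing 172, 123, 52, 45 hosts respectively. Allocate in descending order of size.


172 hosts -> /24 (254 usable): 192.168.226.0/24
123 hosts -> /25 (126 usable): 192.168.227.0/25
52 hosts -> /26 (62 usable): 192.168.227.128/26
45 hosts -> /26 (62 usable): 192.168.227.192/26
Allocation: 192.168.226.0/24 (172 hosts, 254 usable); 192.168.227.0/25 (123 hosts, 126 usable); 192.168.227.128/26 (52 hosts, 62 usable); 192.168.227.192/26 (45 hosts, 62 usable)


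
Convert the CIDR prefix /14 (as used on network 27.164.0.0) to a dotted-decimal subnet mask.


/14 means 14 network bits, 18 host bits
Binary: 11111111111111000000000000000000
Mask: 255.252.0.0


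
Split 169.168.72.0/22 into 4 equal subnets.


New prefix = 22 + 2 = 24
Each subnet has 256 addresses
  169.168.72.0/24
  169.168.73.0/24
  169.168.74.0/24
  169.168.75.0/24
Subnets: 169.168.72.0/24, 169.168.73.0/24, 169.168.74.0/24, 169.168.75.0/24


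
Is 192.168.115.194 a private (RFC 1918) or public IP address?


RFC 1918 private ranges:
  10.0.0.0/8 (10.0.0.0 - 10.255.255.255)
  172.16.0.0/12 (172.16.0.0 - 172.31.255.255)
  192.168.0.0/16 (192.168.0.0 - 192.168.255.255)
Private (in 192.168.0.0/16)


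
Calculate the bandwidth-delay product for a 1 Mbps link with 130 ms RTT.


BDP = bandwidth * RTT
= 1 Mbps * 130 ms
= 1 * 1e6 * 130 / 1000 bits
= 130000 bits
= 16250 bytes
= 15.8691 KB
BDP = 130000 bits (16250 bytes)
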